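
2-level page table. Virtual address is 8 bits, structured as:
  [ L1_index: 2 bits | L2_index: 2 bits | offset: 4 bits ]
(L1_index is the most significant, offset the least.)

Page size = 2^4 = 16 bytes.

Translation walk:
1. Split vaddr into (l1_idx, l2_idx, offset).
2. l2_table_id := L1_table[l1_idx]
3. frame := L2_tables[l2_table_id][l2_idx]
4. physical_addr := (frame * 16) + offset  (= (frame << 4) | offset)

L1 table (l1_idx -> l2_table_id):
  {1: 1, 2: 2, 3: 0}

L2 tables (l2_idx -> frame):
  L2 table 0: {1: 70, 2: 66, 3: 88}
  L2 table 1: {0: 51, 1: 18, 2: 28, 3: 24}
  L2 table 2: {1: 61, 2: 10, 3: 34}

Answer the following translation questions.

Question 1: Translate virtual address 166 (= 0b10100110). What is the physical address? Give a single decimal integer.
Answer: 166

Derivation:
vaddr = 166 = 0b10100110
Split: l1_idx=2, l2_idx=2, offset=6
L1[2] = 2
L2[2][2] = 10
paddr = 10 * 16 + 6 = 166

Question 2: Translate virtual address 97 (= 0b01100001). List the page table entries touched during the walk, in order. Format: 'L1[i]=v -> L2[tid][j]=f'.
vaddr = 97 = 0b01100001
Split: l1_idx=1, l2_idx=2, offset=1

Answer: L1[1]=1 -> L2[1][2]=28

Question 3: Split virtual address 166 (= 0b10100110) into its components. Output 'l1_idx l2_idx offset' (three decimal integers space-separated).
Answer: 2 2 6

Derivation:
vaddr = 166 = 0b10100110
  top 2 bits -> l1_idx = 2
  next 2 bits -> l2_idx = 2
  bottom 4 bits -> offset = 6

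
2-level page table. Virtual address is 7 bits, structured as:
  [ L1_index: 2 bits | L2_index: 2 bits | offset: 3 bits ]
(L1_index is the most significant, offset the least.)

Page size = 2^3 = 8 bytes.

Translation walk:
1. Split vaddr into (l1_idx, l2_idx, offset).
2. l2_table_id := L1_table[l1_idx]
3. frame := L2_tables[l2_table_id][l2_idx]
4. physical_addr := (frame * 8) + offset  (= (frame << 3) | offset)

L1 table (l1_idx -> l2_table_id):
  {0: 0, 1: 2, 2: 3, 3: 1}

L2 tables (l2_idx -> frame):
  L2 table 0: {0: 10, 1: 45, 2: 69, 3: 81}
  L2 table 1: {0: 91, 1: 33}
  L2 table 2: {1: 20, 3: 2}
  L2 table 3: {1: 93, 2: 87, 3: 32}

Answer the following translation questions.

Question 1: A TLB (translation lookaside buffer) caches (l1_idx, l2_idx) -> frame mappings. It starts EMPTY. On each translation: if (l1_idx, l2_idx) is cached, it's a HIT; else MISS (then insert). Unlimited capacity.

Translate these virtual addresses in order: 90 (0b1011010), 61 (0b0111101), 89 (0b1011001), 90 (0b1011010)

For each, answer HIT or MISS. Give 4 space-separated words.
vaddr=90: (2,3) not in TLB -> MISS, insert
vaddr=61: (1,3) not in TLB -> MISS, insert
vaddr=89: (2,3) in TLB -> HIT
vaddr=90: (2,3) in TLB -> HIT

Answer: MISS MISS HIT HIT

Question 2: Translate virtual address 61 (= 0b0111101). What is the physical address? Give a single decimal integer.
Answer: 21

Derivation:
vaddr = 61 = 0b0111101
Split: l1_idx=1, l2_idx=3, offset=5
L1[1] = 2
L2[2][3] = 2
paddr = 2 * 8 + 5 = 21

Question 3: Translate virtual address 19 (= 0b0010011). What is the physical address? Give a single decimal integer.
Answer: 555

Derivation:
vaddr = 19 = 0b0010011
Split: l1_idx=0, l2_idx=2, offset=3
L1[0] = 0
L2[0][2] = 69
paddr = 69 * 8 + 3 = 555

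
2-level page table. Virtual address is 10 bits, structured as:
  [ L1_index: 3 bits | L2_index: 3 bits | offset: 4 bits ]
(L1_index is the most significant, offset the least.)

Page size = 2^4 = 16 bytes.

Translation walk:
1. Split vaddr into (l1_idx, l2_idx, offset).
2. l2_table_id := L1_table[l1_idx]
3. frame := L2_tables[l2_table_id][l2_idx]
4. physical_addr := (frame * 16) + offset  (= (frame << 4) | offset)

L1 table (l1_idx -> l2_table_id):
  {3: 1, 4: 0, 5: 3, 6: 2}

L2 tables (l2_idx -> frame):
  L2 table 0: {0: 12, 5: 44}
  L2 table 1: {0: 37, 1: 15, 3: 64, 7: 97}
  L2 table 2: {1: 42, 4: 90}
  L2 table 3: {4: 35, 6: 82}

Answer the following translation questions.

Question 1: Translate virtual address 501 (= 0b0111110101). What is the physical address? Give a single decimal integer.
Answer: 1557

Derivation:
vaddr = 501 = 0b0111110101
Split: l1_idx=3, l2_idx=7, offset=5
L1[3] = 1
L2[1][7] = 97
paddr = 97 * 16 + 5 = 1557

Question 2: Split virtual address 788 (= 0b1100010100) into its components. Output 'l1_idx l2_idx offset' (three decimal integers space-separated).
vaddr = 788 = 0b1100010100
  top 3 bits -> l1_idx = 6
  next 3 bits -> l2_idx = 1
  bottom 4 bits -> offset = 4

Answer: 6 1 4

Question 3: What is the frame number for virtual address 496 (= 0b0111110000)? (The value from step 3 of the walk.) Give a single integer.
vaddr = 496: l1_idx=3, l2_idx=7
L1[3] = 1; L2[1][7] = 97

Answer: 97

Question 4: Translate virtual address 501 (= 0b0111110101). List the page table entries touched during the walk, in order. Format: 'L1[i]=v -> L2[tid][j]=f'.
Answer: L1[3]=1 -> L2[1][7]=97

Derivation:
vaddr = 501 = 0b0111110101
Split: l1_idx=3, l2_idx=7, offset=5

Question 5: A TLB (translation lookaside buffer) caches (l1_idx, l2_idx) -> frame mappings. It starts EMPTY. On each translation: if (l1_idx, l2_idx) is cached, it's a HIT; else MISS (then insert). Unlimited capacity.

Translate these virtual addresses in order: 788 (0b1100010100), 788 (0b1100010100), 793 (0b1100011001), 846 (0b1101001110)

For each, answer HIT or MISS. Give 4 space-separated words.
Answer: MISS HIT HIT MISS

Derivation:
vaddr=788: (6,1) not in TLB -> MISS, insert
vaddr=788: (6,1) in TLB -> HIT
vaddr=793: (6,1) in TLB -> HIT
vaddr=846: (6,4) not in TLB -> MISS, insert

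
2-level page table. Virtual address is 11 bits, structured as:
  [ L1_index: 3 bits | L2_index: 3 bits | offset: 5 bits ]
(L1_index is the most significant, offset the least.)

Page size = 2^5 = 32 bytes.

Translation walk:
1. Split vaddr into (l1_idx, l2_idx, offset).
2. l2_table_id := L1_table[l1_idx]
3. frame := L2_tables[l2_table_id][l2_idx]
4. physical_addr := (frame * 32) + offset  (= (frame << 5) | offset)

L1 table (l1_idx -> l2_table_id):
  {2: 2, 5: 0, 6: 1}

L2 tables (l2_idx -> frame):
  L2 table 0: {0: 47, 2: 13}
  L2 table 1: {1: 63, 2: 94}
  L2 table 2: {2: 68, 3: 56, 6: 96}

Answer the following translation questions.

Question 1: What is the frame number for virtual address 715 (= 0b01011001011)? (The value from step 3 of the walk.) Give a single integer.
Answer: 96

Derivation:
vaddr = 715: l1_idx=2, l2_idx=6
L1[2] = 2; L2[2][6] = 96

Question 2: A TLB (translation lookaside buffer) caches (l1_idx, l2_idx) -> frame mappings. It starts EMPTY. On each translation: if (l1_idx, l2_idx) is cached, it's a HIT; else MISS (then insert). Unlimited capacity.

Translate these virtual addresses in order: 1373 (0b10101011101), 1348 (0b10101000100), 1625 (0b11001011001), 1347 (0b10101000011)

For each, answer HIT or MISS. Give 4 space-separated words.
vaddr=1373: (5,2) not in TLB -> MISS, insert
vaddr=1348: (5,2) in TLB -> HIT
vaddr=1625: (6,2) not in TLB -> MISS, insert
vaddr=1347: (5,2) in TLB -> HIT

Answer: MISS HIT MISS HIT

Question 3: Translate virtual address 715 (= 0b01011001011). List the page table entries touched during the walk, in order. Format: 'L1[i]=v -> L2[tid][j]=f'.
vaddr = 715 = 0b01011001011
Split: l1_idx=2, l2_idx=6, offset=11

Answer: L1[2]=2 -> L2[2][6]=96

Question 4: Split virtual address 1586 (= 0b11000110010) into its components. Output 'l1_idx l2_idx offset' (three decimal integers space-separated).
vaddr = 1586 = 0b11000110010
  top 3 bits -> l1_idx = 6
  next 3 bits -> l2_idx = 1
  bottom 5 bits -> offset = 18

Answer: 6 1 18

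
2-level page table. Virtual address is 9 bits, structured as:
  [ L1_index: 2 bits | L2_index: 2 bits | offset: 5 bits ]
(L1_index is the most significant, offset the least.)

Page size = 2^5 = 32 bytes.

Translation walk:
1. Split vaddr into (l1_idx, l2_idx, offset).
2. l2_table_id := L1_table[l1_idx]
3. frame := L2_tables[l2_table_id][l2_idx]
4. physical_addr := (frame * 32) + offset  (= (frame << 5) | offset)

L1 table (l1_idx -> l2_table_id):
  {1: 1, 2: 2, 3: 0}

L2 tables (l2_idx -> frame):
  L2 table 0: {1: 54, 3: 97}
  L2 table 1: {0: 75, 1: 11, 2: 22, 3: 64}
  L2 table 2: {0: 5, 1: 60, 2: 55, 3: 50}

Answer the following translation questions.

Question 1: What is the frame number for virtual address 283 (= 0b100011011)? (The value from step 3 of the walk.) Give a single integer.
Answer: 5

Derivation:
vaddr = 283: l1_idx=2, l2_idx=0
L1[2] = 2; L2[2][0] = 5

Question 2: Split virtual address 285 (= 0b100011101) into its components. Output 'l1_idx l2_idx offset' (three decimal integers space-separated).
vaddr = 285 = 0b100011101
  top 2 bits -> l1_idx = 2
  next 2 bits -> l2_idx = 0
  bottom 5 bits -> offset = 29

Answer: 2 0 29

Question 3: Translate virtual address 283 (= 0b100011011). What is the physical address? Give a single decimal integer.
vaddr = 283 = 0b100011011
Split: l1_idx=2, l2_idx=0, offset=27
L1[2] = 2
L2[2][0] = 5
paddr = 5 * 32 + 27 = 187

Answer: 187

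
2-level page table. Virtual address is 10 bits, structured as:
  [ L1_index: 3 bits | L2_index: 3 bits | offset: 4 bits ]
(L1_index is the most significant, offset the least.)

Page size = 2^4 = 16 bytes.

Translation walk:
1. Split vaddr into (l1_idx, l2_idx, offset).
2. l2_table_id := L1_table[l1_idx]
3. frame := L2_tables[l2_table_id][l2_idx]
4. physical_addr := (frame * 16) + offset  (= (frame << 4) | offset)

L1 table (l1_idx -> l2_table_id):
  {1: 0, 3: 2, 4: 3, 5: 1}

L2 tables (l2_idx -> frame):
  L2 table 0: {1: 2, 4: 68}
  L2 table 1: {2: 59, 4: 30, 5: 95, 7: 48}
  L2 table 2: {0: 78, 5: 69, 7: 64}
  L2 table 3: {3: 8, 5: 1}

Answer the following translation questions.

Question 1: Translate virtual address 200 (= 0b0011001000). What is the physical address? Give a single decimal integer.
Answer: 1096

Derivation:
vaddr = 200 = 0b0011001000
Split: l1_idx=1, l2_idx=4, offset=8
L1[1] = 0
L2[0][4] = 68
paddr = 68 * 16 + 8 = 1096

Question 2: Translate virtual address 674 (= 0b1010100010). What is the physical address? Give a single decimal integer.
Answer: 946

Derivation:
vaddr = 674 = 0b1010100010
Split: l1_idx=5, l2_idx=2, offset=2
L1[5] = 1
L2[1][2] = 59
paddr = 59 * 16 + 2 = 946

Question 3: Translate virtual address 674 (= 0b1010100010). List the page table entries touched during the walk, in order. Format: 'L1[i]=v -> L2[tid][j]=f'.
Answer: L1[5]=1 -> L2[1][2]=59

Derivation:
vaddr = 674 = 0b1010100010
Split: l1_idx=5, l2_idx=2, offset=2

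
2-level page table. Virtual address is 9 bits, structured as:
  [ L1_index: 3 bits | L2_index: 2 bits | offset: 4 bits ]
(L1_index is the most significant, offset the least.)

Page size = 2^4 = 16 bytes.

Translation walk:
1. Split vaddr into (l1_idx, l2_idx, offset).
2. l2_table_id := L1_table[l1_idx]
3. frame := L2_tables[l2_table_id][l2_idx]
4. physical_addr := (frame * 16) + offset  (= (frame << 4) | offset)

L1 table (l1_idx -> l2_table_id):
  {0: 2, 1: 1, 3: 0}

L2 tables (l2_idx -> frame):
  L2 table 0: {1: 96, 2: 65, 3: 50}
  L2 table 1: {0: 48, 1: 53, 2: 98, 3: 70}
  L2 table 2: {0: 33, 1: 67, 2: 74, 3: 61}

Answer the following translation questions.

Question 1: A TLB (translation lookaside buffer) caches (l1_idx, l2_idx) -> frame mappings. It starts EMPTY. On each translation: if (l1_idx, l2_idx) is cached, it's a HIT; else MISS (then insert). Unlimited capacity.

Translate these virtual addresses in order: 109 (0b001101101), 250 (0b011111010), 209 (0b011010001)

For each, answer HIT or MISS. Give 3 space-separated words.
vaddr=109: (1,2) not in TLB -> MISS, insert
vaddr=250: (3,3) not in TLB -> MISS, insert
vaddr=209: (3,1) not in TLB -> MISS, insert

Answer: MISS MISS MISS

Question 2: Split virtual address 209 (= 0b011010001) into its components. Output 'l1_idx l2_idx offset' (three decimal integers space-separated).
vaddr = 209 = 0b011010001
  top 3 bits -> l1_idx = 3
  next 2 bits -> l2_idx = 1
  bottom 4 bits -> offset = 1

Answer: 3 1 1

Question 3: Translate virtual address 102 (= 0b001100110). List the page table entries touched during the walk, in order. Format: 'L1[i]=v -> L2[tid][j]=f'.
vaddr = 102 = 0b001100110
Split: l1_idx=1, l2_idx=2, offset=6

Answer: L1[1]=1 -> L2[1][2]=98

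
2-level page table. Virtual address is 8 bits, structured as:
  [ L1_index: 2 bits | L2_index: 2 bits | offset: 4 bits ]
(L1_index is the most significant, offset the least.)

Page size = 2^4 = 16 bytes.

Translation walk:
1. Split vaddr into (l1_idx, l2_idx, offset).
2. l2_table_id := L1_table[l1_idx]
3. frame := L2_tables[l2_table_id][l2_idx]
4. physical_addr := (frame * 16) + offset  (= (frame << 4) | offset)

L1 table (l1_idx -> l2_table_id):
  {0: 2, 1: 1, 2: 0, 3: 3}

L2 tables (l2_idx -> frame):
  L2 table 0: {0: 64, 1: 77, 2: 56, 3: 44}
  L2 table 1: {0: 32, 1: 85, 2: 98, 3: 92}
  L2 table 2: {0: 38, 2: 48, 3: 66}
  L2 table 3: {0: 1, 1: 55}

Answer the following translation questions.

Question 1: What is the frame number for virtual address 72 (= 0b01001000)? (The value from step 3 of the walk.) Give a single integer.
Answer: 32

Derivation:
vaddr = 72: l1_idx=1, l2_idx=0
L1[1] = 1; L2[1][0] = 32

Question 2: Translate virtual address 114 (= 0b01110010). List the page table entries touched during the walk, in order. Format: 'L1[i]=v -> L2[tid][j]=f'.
vaddr = 114 = 0b01110010
Split: l1_idx=1, l2_idx=3, offset=2

Answer: L1[1]=1 -> L2[1][3]=92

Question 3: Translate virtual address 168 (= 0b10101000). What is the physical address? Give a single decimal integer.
Answer: 904

Derivation:
vaddr = 168 = 0b10101000
Split: l1_idx=2, l2_idx=2, offset=8
L1[2] = 0
L2[0][2] = 56
paddr = 56 * 16 + 8 = 904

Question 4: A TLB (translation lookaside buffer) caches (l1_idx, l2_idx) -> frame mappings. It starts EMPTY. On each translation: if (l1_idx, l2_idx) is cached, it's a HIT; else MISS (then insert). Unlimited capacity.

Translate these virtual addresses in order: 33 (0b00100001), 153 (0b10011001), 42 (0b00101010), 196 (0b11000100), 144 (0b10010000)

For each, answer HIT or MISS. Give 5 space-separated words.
Answer: MISS MISS HIT MISS HIT

Derivation:
vaddr=33: (0,2) not in TLB -> MISS, insert
vaddr=153: (2,1) not in TLB -> MISS, insert
vaddr=42: (0,2) in TLB -> HIT
vaddr=196: (3,0) not in TLB -> MISS, insert
vaddr=144: (2,1) in TLB -> HIT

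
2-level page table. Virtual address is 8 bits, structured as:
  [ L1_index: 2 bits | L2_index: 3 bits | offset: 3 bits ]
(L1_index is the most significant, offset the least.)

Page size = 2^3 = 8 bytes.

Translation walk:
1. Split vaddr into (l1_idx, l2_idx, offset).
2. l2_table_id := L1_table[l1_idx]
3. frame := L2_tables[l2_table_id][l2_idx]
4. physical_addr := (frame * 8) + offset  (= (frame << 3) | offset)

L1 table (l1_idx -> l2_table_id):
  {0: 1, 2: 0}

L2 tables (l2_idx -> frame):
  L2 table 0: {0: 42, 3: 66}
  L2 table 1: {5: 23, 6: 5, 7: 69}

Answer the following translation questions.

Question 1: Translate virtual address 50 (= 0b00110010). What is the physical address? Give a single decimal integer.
Answer: 42

Derivation:
vaddr = 50 = 0b00110010
Split: l1_idx=0, l2_idx=6, offset=2
L1[0] = 1
L2[1][6] = 5
paddr = 5 * 8 + 2 = 42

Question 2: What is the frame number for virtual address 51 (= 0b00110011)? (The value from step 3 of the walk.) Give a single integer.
Answer: 5

Derivation:
vaddr = 51: l1_idx=0, l2_idx=6
L1[0] = 1; L2[1][6] = 5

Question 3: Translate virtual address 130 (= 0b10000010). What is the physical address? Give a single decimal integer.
Answer: 338

Derivation:
vaddr = 130 = 0b10000010
Split: l1_idx=2, l2_idx=0, offset=2
L1[2] = 0
L2[0][0] = 42
paddr = 42 * 8 + 2 = 338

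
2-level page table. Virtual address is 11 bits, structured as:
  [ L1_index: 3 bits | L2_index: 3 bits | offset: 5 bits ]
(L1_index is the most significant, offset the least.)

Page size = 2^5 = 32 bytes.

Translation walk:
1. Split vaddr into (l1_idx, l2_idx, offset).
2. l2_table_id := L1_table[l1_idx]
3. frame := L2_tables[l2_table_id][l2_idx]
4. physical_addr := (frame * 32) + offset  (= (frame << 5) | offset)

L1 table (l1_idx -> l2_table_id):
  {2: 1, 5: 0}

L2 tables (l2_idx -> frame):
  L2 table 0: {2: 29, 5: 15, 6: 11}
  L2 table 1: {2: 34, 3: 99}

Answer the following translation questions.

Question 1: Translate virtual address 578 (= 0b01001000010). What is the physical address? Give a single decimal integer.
vaddr = 578 = 0b01001000010
Split: l1_idx=2, l2_idx=2, offset=2
L1[2] = 1
L2[1][2] = 34
paddr = 34 * 32 + 2 = 1090

Answer: 1090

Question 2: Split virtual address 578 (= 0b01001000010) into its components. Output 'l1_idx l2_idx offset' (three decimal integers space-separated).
vaddr = 578 = 0b01001000010
  top 3 bits -> l1_idx = 2
  next 3 bits -> l2_idx = 2
  bottom 5 bits -> offset = 2

Answer: 2 2 2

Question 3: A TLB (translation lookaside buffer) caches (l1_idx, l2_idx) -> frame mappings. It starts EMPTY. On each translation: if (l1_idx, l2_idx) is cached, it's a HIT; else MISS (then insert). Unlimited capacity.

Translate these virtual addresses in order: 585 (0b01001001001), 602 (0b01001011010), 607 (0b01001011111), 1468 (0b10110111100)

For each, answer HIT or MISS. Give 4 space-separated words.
vaddr=585: (2,2) not in TLB -> MISS, insert
vaddr=602: (2,2) in TLB -> HIT
vaddr=607: (2,2) in TLB -> HIT
vaddr=1468: (5,5) not in TLB -> MISS, insert

Answer: MISS HIT HIT MISS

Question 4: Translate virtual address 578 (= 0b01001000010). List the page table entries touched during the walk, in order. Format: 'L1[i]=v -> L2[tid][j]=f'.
vaddr = 578 = 0b01001000010
Split: l1_idx=2, l2_idx=2, offset=2

Answer: L1[2]=1 -> L2[1][2]=34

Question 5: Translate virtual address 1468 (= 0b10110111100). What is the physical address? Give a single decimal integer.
Answer: 508

Derivation:
vaddr = 1468 = 0b10110111100
Split: l1_idx=5, l2_idx=5, offset=28
L1[5] = 0
L2[0][5] = 15
paddr = 15 * 32 + 28 = 508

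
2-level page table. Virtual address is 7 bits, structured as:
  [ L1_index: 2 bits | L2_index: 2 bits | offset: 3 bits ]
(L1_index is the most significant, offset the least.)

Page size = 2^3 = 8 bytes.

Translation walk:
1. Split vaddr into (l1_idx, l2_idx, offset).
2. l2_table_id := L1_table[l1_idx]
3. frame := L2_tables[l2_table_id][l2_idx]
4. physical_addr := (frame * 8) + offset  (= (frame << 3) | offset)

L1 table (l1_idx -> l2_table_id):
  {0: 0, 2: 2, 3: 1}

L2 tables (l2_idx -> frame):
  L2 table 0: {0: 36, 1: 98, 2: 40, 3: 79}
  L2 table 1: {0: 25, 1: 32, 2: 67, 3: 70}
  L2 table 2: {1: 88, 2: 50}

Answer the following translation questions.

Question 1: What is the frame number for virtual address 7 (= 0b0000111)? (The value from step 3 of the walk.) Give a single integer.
Answer: 36

Derivation:
vaddr = 7: l1_idx=0, l2_idx=0
L1[0] = 0; L2[0][0] = 36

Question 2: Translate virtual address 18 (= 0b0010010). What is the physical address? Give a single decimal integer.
Answer: 322

Derivation:
vaddr = 18 = 0b0010010
Split: l1_idx=0, l2_idx=2, offset=2
L1[0] = 0
L2[0][2] = 40
paddr = 40 * 8 + 2 = 322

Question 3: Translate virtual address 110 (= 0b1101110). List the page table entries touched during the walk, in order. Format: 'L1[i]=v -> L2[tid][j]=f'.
Answer: L1[3]=1 -> L2[1][1]=32

Derivation:
vaddr = 110 = 0b1101110
Split: l1_idx=3, l2_idx=1, offset=6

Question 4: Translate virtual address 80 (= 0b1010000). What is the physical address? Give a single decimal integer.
Answer: 400

Derivation:
vaddr = 80 = 0b1010000
Split: l1_idx=2, l2_idx=2, offset=0
L1[2] = 2
L2[2][2] = 50
paddr = 50 * 8 + 0 = 400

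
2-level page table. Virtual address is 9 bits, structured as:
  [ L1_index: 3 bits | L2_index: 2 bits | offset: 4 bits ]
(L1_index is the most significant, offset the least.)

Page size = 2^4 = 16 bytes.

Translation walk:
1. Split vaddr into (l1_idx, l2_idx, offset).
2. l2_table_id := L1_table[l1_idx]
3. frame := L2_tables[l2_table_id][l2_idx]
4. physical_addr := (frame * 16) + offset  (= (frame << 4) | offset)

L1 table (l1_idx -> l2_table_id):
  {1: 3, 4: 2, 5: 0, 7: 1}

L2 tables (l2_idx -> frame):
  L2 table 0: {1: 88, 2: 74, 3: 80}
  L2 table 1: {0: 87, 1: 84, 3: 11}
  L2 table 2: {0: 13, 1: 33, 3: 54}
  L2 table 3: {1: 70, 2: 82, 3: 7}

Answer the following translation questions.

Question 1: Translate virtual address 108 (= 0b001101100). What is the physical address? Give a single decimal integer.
Answer: 1324

Derivation:
vaddr = 108 = 0b001101100
Split: l1_idx=1, l2_idx=2, offset=12
L1[1] = 3
L2[3][2] = 82
paddr = 82 * 16 + 12 = 1324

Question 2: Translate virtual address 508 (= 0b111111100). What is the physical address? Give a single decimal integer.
Answer: 188

Derivation:
vaddr = 508 = 0b111111100
Split: l1_idx=7, l2_idx=3, offset=12
L1[7] = 1
L2[1][3] = 11
paddr = 11 * 16 + 12 = 188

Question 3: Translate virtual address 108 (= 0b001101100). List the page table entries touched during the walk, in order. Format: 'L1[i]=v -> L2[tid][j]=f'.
Answer: L1[1]=3 -> L2[3][2]=82

Derivation:
vaddr = 108 = 0b001101100
Split: l1_idx=1, l2_idx=2, offset=12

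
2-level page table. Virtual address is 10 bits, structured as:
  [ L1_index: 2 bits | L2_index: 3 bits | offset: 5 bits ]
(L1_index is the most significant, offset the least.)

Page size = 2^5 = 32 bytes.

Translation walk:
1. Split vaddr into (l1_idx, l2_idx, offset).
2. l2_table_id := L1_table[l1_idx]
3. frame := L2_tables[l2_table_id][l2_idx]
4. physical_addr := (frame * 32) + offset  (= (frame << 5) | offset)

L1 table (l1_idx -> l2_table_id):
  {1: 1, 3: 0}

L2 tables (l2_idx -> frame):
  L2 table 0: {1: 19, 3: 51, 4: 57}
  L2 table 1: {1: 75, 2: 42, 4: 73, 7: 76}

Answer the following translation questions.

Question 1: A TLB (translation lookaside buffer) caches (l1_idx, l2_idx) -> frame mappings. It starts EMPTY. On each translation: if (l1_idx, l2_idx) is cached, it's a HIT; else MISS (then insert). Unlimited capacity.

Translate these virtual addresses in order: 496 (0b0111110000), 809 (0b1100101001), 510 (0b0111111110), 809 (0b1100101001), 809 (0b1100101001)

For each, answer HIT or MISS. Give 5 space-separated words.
vaddr=496: (1,7) not in TLB -> MISS, insert
vaddr=809: (3,1) not in TLB -> MISS, insert
vaddr=510: (1,7) in TLB -> HIT
vaddr=809: (3,1) in TLB -> HIT
vaddr=809: (3,1) in TLB -> HIT

Answer: MISS MISS HIT HIT HIT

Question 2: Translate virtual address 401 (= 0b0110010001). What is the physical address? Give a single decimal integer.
Answer: 2353

Derivation:
vaddr = 401 = 0b0110010001
Split: l1_idx=1, l2_idx=4, offset=17
L1[1] = 1
L2[1][4] = 73
paddr = 73 * 32 + 17 = 2353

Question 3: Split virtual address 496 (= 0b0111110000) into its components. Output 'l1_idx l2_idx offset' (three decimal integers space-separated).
Answer: 1 7 16

Derivation:
vaddr = 496 = 0b0111110000
  top 2 bits -> l1_idx = 1
  next 3 bits -> l2_idx = 7
  bottom 5 bits -> offset = 16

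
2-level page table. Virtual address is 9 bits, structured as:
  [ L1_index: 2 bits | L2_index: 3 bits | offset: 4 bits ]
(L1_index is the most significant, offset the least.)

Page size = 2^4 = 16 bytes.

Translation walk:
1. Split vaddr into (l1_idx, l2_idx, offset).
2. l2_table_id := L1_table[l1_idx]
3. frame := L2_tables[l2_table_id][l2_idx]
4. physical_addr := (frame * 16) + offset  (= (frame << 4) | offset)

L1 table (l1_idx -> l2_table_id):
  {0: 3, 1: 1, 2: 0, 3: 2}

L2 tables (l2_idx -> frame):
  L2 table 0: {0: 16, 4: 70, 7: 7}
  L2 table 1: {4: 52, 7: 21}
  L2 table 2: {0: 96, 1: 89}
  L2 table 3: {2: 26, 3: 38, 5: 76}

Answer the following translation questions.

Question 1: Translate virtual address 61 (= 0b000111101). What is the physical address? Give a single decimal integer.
vaddr = 61 = 0b000111101
Split: l1_idx=0, l2_idx=3, offset=13
L1[0] = 3
L2[3][3] = 38
paddr = 38 * 16 + 13 = 621

Answer: 621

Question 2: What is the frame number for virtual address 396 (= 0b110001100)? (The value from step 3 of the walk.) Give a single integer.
Answer: 96

Derivation:
vaddr = 396: l1_idx=3, l2_idx=0
L1[3] = 2; L2[2][0] = 96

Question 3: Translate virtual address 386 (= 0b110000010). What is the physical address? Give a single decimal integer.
vaddr = 386 = 0b110000010
Split: l1_idx=3, l2_idx=0, offset=2
L1[3] = 2
L2[2][0] = 96
paddr = 96 * 16 + 2 = 1538

Answer: 1538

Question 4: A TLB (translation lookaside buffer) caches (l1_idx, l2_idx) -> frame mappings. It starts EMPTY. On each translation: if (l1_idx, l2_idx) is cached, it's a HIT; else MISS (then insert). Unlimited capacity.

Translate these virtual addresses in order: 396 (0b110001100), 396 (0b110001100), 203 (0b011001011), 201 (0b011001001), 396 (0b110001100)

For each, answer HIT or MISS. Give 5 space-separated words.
vaddr=396: (3,0) not in TLB -> MISS, insert
vaddr=396: (3,0) in TLB -> HIT
vaddr=203: (1,4) not in TLB -> MISS, insert
vaddr=201: (1,4) in TLB -> HIT
vaddr=396: (3,0) in TLB -> HIT

Answer: MISS HIT MISS HIT HIT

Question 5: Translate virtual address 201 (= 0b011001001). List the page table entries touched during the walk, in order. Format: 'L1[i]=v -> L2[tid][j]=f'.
vaddr = 201 = 0b011001001
Split: l1_idx=1, l2_idx=4, offset=9

Answer: L1[1]=1 -> L2[1][4]=52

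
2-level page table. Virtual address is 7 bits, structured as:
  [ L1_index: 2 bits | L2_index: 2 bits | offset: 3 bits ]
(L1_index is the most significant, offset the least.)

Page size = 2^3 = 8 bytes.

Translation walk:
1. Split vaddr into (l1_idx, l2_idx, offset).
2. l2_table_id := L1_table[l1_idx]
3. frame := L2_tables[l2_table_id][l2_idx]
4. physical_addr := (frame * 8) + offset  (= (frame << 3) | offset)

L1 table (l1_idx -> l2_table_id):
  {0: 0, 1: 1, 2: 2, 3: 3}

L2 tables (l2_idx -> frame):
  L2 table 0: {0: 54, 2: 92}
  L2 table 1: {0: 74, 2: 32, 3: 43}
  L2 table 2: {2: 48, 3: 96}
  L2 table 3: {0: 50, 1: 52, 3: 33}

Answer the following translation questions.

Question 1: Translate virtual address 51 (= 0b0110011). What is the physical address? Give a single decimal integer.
Answer: 259

Derivation:
vaddr = 51 = 0b0110011
Split: l1_idx=1, l2_idx=2, offset=3
L1[1] = 1
L2[1][2] = 32
paddr = 32 * 8 + 3 = 259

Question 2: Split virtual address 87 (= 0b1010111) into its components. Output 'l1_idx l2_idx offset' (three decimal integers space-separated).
Answer: 2 2 7

Derivation:
vaddr = 87 = 0b1010111
  top 2 bits -> l1_idx = 2
  next 2 bits -> l2_idx = 2
  bottom 3 bits -> offset = 7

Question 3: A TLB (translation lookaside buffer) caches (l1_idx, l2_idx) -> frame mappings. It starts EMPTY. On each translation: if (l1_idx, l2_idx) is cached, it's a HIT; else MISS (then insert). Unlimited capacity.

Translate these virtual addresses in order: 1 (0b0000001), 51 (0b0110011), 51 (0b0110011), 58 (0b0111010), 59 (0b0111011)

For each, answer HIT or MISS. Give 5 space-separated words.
Answer: MISS MISS HIT MISS HIT

Derivation:
vaddr=1: (0,0) not in TLB -> MISS, insert
vaddr=51: (1,2) not in TLB -> MISS, insert
vaddr=51: (1,2) in TLB -> HIT
vaddr=58: (1,3) not in TLB -> MISS, insert
vaddr=59: (1,3) in TLB -> HIT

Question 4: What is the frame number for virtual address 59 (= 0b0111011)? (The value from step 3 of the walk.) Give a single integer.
vaddr = 59: l1_idx=1, l2_idx=3
L1[1] = 1; L2[1][3] = 43

Answer: 43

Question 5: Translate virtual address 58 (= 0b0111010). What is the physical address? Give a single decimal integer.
vaddr = 58 = 0b0111010
Split: l1_idx=1, l2_idx=3, offset=2
L1[1] = 1
L2[1][3] = 43
paddr = 43 * 8 + 2 = 346

Answer: 346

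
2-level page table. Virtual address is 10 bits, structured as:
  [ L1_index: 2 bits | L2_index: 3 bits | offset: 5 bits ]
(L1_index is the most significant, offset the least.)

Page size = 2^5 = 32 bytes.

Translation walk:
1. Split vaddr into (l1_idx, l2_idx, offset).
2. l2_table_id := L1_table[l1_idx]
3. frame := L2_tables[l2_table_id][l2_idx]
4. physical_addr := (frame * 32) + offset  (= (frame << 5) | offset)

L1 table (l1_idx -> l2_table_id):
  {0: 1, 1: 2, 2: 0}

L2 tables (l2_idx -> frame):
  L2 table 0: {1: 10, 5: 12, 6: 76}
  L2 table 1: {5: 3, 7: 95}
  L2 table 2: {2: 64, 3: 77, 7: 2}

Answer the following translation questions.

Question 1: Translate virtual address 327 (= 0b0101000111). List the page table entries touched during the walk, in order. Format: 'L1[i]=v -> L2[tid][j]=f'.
Answer: L1[1]=2 -> L2[2][2]=64

Derivation:
vaddr = 327 = 0b0101000111
Split: l1_idx=1, l2_idx=2, offset=7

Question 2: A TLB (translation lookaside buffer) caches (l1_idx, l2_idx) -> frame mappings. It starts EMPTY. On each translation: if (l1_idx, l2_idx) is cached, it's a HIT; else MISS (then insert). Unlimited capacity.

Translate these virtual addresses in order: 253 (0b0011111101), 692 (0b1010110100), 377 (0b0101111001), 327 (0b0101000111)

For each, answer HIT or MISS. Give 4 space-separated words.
vaddr=253: (0,7) not in TLB -> MISS, insert
vaddr=692: (2,5) not in TLB -> MISS, insert
vaddr=377: (1,3) not in TLB -> MISS, insert
vaddr=327: (1,2) not in TLB -> MISS, insert

Answer: MISS MISS MISS MISS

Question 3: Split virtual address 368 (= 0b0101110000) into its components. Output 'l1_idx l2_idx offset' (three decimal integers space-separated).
vaddr = 368 = 0b0101110000
  top 2 bits -> l1_idx = 1
  next 3 bits -> l2_idx = 3
  bottom 5 bits -> offset = 16

Answer: 1 3 16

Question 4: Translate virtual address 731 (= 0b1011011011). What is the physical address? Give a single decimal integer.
Answer: 2459

Derivation:
vaddr = 731 = 0b1011011011
Split: l1_idx=2, l2_idx=6, offset=27
L1[2] = 0
L2[0][6] = 76
paddr = 76 * 32 + 27 = 2459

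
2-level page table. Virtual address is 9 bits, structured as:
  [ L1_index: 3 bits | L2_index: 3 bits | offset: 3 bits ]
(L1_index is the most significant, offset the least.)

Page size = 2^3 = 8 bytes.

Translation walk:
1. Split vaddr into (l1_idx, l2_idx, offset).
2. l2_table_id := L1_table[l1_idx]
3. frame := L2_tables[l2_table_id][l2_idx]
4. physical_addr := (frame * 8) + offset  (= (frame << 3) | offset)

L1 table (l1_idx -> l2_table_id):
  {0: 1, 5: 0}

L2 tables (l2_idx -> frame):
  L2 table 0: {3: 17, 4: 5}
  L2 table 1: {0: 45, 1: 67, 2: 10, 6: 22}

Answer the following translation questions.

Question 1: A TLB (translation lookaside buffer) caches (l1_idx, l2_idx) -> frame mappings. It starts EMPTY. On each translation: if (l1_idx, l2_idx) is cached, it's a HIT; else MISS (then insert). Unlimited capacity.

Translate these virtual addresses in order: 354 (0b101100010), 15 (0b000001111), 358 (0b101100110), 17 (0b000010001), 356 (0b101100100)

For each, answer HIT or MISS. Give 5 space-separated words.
Answer: MISS MISS HIT MISS HIT

Derivation:
vaddr=354: (5,4) not in TLB -> MISS, insert
vaddr=15: (0,1) not in TLB -> MISS, insert
vaddr=358: (5,4) in TLB -> HIT
vaddr=17: (0,2) not in TLB -> MISS, insert
vaddr=356: (5,4) in TLB -> HIT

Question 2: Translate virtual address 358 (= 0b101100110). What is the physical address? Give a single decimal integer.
vaddr = 358 = 0b101100110
Split: l1_idx=5, l2_idx=4, offset=6
L1[5] = 0
L2[0][4] = 5
paddr = 5 * 8 + 6 = 46

Answer: 46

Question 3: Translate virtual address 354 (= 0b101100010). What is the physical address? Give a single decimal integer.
Answer: 42

Derivation:
vaddr = 354 = 0b101100010
Split: l1_idx=5, l2_idx=4, offset=2
L1[5] = 0
L2[0][4] = 5
paddr = 5 * 8 + 2 = 42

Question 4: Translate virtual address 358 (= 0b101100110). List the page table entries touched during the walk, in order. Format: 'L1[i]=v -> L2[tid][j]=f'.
Answer: L1[5]=0 -> L2[0][4]=5

Derivation:
vaddr = 358 = 0b101100110
Split: l1_idx=5, l2_idx=4, offset=6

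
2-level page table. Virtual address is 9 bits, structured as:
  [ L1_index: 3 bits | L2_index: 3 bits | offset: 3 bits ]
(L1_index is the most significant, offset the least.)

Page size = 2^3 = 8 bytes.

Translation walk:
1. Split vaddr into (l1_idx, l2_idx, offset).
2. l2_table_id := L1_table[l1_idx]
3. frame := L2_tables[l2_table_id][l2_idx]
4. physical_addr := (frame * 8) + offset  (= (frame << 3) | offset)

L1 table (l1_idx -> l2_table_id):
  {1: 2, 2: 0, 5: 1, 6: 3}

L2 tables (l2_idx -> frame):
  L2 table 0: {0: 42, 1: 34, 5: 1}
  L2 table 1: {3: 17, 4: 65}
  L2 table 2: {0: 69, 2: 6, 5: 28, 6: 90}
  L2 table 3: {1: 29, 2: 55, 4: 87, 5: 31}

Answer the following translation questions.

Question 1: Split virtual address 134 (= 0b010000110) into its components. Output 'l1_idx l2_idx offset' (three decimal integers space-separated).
vaddr = 134 = 0b010000110
  top 3 bits -> l1_idx = 2
  next 3 bits -> l2_idx = 0
  bottom 3 bits -> offset = 6

Answer: 2 0 6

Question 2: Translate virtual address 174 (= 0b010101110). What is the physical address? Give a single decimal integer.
vaddr = 174 = 0b010101110
Split: l1_idx=2, l2_idx=5, offset=6
L1[2] = 0
L2[0][5] = 1
paddr = 1 * 8 + 6 = 14

Answer: 14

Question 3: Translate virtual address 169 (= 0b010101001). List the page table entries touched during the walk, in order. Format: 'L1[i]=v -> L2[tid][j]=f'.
Answer: L1[2]=0 -> L2[0][5]=1

Derivation:
vaddr = 169 = 0b010101001
Split: l1_idx=2, l2_idx=5, offset=1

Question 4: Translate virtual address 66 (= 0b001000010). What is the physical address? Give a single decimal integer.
Answer: 554

Derivation:
vaddr = 66 = 0b001000010
Split: l1_idx=1, l2_idx=0, offset=2
L1[1] = 2
L2[2][0] = 69
paddr = 69 * 8 + 2 = 554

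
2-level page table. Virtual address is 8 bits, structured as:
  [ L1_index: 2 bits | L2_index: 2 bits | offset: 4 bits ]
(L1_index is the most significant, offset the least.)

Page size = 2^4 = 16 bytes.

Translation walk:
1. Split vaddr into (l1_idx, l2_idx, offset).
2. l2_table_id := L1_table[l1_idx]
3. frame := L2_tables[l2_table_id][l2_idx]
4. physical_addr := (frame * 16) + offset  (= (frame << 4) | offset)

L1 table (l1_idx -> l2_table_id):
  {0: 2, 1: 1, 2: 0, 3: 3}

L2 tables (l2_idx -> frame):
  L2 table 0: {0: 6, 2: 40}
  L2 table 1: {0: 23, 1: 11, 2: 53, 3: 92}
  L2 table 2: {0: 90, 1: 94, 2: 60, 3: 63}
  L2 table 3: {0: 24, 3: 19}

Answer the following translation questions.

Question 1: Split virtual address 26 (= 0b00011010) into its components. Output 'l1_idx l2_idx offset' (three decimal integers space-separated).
vaddr = 26 = 0b00011010
  top 2 bits -> l1_idx = 0
  next 2 bits -> l2_idx = 1
  bottom 4 bits -> offset = 10

Answer: 0 1 10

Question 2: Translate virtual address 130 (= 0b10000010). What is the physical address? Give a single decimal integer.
Answer: 98

Derivation:
vaddr = 130 = 0b10000010
Split: l1_idx=2, l2_idx=0, offset=2
L1[2] = 0
L2[0][0] = 6
paddr = 6 * 16 + 2 = 98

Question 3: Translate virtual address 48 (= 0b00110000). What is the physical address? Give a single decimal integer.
vaddr = 48 = 0b00110000
Split: l1_idx=0, l2_idx=3, offset=0
L1[0] = 2
L2[2][3] = 63
paddr = 63 * 16 + 0 = 1008

Answer: 1008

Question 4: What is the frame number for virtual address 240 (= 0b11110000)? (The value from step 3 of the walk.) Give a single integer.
Answer: 19

Derivation:
vaddr = 240: l1_idx=3, l2_idx=3
L1[3] = 3; L2[3][3] = 19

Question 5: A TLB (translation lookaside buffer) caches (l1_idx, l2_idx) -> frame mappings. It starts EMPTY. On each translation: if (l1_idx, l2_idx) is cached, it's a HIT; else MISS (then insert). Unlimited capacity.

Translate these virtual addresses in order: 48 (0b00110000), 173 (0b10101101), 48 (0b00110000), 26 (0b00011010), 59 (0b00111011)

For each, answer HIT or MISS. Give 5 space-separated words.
vaddr=48: (0,3) not in TLB -> MISS, insert
vaddr=173: (2,2) not in TLB -> MISS, insert
vaddr=48: (0,3) in TLB -> HIT
vaddr=26: (0,1) not in TLB -> MISS, insert
vaddr=59: (0,3) in TLB -> HIT

Answer: MISS MISS HIT MISS HIT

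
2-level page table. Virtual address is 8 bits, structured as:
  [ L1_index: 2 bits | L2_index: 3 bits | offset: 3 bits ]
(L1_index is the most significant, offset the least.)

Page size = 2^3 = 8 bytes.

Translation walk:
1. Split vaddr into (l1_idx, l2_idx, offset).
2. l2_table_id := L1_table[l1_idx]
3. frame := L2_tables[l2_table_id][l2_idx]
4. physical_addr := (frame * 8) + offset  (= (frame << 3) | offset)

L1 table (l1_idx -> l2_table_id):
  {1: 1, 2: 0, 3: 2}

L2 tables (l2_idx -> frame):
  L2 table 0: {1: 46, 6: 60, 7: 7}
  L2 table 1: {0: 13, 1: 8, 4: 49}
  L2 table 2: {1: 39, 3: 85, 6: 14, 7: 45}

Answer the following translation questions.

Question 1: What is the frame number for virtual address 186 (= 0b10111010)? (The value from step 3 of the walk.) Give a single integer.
Answer: 7

Derivation:
vaddr = 186: l1_idx=2, l2_idx=7
L1[2] = 0; L2[0][7] = 7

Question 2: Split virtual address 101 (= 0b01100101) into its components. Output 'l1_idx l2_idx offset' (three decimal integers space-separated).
Answer: 1 4 5

Derivation:
vaddr = 101 = 0b01100101
  top 2 bits -> l1_idx = 1
  next 3 bits -> l2_idx = 4
  bottom 3 bits -> offset = 5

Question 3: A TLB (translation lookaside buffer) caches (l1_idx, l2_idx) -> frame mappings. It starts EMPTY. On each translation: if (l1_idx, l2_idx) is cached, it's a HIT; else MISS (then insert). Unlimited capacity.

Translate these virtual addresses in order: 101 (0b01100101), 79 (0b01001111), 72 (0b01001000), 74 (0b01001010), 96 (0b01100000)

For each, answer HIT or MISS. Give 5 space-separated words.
vaddr=101: (1,4) not in TLB -> MISS, insert
vaddr=79: (1,1) not in TLB -> MISS, insert
vaddr=72: (1,1) in TLB -> HIT
vaddr=74: (1,1) in TLB -> HIT
vaddr=96: (1,4) in TLB -> HIT

Answer: MISS MISS HIT HIT HIT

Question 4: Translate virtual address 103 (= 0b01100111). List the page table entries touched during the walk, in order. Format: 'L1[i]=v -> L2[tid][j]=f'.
vaddr = 103 = 0b01100111
Split: l1_idx=1, l2_idx=4, offset=7

Answer: L1[1]=1 -> L2[1][4]=49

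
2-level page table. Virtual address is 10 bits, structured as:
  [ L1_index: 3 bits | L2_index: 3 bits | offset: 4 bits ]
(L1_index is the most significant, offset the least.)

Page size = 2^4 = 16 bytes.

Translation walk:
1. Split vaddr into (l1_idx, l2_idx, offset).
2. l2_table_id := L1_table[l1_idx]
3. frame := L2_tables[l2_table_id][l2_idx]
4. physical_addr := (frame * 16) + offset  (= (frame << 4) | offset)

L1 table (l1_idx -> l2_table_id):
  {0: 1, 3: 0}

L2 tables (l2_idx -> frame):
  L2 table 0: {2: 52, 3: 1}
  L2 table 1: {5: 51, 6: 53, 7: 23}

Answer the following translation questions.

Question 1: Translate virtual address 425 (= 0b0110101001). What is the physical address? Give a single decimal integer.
Answer: 841

Derivation:
vaddr = 425 = 0b0110101001
Split: l1_idx=3, l2_idx=2, offset=9
L1[3] = 0
L2[0][2] = 52
paddr = 52 * 16 + 9 = 841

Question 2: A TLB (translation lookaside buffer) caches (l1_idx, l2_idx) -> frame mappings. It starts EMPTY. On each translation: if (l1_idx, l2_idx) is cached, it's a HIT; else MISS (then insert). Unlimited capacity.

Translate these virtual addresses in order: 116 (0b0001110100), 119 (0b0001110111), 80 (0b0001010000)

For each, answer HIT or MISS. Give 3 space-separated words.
Answer: MISS HIT MISS

Derivation:
vaddr=116: (0,7) not in TLB -> MISS, insert
vaddr=119: (0,7) in TLB -> HIT
vaddr=80: (0,5) not in TLB -> MISS, insert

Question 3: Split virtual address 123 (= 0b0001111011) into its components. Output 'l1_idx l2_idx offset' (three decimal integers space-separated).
Answer: 0 7 11

Derivation:
vaddr = 123 = 0b0001111011
  top 3 bits -> l1_idx = 0
  next 3 bits -> l2_idx = 7
  bottom 4 bits -> offset = 11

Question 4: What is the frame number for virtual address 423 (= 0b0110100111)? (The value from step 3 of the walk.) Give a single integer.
vaddr = 423: l1_idx=3, l2_idx=2
L1[3] = 0; L2[0][2] = 52

Answer: 52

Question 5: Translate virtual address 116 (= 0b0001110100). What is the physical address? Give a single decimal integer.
vaddr = 116 = 0b0001110100
Split: l1_idx=0, l2_idx=7, offset=4
L1[0] = 1
L2[1][7] = 23
paddr = 23 * 16 + 4 = 372

Answer: 372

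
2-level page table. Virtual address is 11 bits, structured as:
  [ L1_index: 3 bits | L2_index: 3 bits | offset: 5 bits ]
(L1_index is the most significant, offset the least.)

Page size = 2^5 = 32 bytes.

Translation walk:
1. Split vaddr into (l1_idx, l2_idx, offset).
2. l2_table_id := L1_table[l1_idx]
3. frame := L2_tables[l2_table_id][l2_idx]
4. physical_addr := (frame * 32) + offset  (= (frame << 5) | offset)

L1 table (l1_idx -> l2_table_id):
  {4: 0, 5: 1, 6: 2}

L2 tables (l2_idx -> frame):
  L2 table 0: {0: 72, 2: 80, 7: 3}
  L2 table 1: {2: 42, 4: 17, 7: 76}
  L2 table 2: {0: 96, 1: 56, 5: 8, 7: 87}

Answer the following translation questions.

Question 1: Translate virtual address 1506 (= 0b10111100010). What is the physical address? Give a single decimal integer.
vaddr = 1506 = 0b10111100010
Split: l1_idx=5, l2_idx=7, offset=2
L1[5] = 1
L2[1][7] = 76
paddr = 76 * 32 + 2 = 2434

Answer: 2434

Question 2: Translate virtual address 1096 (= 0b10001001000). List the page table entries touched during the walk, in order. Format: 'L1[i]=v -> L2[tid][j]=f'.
vaddr = 1096 = 0b10001001000
Split: l1_idx=4, l2_idx=2, offset=8

Answer: L1[4]=0 -> L2[0][2]=80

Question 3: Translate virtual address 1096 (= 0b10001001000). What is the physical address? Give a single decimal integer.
Answer: 2568

Derivation:
vaddr = 1096 = 0b10001001000
Split: l1_idx=4, l2_idx=2, offset=8
L1[4] = 0
L2[0][2] = 80
paddr = 80 * 32 + 8 = 2568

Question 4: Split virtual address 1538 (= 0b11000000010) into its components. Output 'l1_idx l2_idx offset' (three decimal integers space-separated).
vaddr = 1538 = 0b11000000010
  top 3 bits -> l1_idx = 6
  next 3 bits -> l2_idx = 0
  bottom 5 bits -> offset = 2

Answer: 6 0 2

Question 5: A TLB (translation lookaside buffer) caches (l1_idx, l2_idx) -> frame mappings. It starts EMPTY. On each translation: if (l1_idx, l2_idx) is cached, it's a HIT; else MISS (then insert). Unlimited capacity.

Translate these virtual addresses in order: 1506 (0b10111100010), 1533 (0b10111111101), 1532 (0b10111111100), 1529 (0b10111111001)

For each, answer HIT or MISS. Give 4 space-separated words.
vaddr=1506: (5,7) not in TLB -> MISS, insert
vaddr=1533: (5,7) in TLB -> HIT
vaddr=1532: (5,7) in TLB -> HIT
vaddr=1529: (5,7) in TLB -> HIT

Answer: MISS HIT HIT HIT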